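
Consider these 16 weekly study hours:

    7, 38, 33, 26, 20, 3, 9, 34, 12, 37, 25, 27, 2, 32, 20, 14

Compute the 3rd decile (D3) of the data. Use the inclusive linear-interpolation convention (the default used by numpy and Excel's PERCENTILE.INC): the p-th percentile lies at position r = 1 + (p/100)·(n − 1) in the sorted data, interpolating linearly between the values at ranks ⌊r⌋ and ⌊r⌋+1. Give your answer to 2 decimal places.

Sorted: 2, 3, 7, 9, 12, 14, 20, 20, 25, 26, 27, 32, 33, 34, 37, 38.
n = 16.
r = 1 + (30/100)·(16 − 1) = 1 + 4.5 = 5.5.
Rank 5 is 12 and rank 6 is 14.
Interpolate: 12 + 0.5·(14 − 12) = 12 + 0.5·2 = 13.

13.00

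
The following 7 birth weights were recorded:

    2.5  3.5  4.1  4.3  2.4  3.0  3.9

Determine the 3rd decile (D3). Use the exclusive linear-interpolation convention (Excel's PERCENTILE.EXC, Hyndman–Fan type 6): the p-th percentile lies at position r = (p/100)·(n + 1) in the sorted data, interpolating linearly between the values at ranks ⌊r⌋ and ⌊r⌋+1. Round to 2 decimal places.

Sorted: 2.4, 2.5, 3.0, 3.5, 3.9, 4.1, 4.3.
n = 7.
r = (30/100)·(7 + 1) = 2.4.
Rank 2 is 2.5 and rank 3 is 3.0.
Interpolate: 2.5 + 0.4·(3.0 − 2.5) = 2.5 + 0.4·0.5 = 2.7.

2.70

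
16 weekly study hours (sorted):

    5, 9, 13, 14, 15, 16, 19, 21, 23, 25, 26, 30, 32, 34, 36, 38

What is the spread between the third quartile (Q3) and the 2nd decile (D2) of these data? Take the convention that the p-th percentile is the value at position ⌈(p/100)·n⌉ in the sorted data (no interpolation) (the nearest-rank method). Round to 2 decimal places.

n = 16.
P20: rank ⌈20/100·16⌉ = 4 → 14.
P75: rank ⌈75/100·16⌉ = 12 → 30.
Difference: 30 − 14 = 16.

16.00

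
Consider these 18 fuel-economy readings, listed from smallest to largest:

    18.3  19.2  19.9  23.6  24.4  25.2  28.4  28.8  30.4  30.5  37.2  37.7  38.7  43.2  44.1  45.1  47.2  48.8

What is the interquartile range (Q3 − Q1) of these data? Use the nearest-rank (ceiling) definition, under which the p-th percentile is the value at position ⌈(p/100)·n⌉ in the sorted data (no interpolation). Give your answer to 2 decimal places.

18.80

n = 18.
P25: rank ⌈25/100·18⌉ = 5 → 24.4.
P75: rank ⌈75/100·18⌉ = 14 → 43.2.
Difference: 43.2 − 24.4 = 18.8.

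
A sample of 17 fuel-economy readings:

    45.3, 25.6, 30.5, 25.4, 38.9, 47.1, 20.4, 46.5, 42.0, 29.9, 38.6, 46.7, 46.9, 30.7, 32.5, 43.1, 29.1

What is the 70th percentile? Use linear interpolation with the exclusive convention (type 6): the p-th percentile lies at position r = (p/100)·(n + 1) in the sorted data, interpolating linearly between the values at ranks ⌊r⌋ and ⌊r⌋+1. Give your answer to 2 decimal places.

44.42

Sorted: 20.4, 25.4, 25.6, 29.1, 29.9, 30.5, 30.7, 32.5, 38.6, 38.9, 42.0, 43.1, 45.3, 46.5, 46.7, 46.9, 47.1.
n = 17.
r = (70/100)·(17 + 1) = 12.6.
Rank 12 is 43.1 and rank 13 is 45.3.
Interpolate: 43.1 + 0.6·(45.3 − 43.1) = 43.1 + 0.6·2.2 = 44.42.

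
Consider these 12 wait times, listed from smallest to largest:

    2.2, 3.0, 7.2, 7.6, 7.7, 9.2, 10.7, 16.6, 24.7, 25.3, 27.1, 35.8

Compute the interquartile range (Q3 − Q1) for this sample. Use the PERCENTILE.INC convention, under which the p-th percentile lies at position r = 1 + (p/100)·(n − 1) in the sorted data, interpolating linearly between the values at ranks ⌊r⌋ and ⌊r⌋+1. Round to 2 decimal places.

17.35

n = 12.
P25: r = 3.75; ranks 3–4 are 7.2, 7.6; interpolating gives 7.5.
P75: r = 9.25; ranks 9–10 are 24.7, 25.3; interpolating gives 24.85.
Difference: 24.85 − 7.5 = 17.35.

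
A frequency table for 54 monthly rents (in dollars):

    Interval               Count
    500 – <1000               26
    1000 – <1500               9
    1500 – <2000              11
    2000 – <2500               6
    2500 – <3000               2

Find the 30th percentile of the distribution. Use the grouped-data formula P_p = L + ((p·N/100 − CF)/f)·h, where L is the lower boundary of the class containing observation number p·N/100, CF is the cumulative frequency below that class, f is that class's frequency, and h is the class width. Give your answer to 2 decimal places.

N = 54; target position k = 30/100 · 54 = 16.2.
Cumulative frequencies: 26, 35, 46, 52, 54.
Observation 16.2 falls in the class 500 – <1000.
L = 500, CF = 0, f = 26, h = 500.
P30 = 500 + ((16.2 − 0)/26)·500 = 500 + 311.538 = 811.538.

811.54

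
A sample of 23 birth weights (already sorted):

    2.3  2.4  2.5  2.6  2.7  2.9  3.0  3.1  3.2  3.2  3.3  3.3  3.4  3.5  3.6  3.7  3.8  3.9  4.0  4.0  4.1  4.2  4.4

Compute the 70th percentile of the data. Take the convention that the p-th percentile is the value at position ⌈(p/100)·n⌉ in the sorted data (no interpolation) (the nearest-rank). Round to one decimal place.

n = 23.
Position = ⌈70/100 · 23⌉ = ⌈16.1⌉ = 17.
The value at rank 17 is 3.8.

3.8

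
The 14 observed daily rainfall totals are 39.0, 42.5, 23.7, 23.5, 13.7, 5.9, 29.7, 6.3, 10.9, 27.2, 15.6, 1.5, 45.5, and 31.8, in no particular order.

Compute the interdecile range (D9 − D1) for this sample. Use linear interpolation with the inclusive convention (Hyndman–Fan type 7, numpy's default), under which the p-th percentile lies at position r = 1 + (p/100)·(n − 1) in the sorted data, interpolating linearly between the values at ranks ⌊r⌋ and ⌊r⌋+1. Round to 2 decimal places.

Sorted: 1.5, 5.9, 6.3, 10.9, 13.7, 15.6, 23.5, 23.7, 27.2, 29.7, 31.8, 39.0, 42.5, 45.5.
n = 14.
P10: r = 2.3; ranks 2–3 are 5.9, 6.3; interpolating gives 6.02.
P90: r = 12.7; ranks 12–13 are 39.0, 42.5; interpolating gives 41.45.
Difference: 41.45 − 6.02 = 35.43.

35.43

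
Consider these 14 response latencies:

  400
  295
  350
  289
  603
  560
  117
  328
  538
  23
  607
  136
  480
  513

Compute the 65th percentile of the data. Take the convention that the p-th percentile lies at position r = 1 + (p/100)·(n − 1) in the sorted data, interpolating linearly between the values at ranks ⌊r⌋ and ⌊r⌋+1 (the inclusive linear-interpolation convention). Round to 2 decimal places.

Sorted: 23, 117, 136, 289, 295, 328, 350, 400, 480, 513, 538, 560, 603, 607.
n = 14.
r = 1 + (65/100)·(14 − 1) = 1 + 8.45 = 9.45.
Rank 9 is 480 and rank 10 is 513.
Interpolate: 480 + 0.45·(513 − 480) = 480 + 0.45·33 = 494.85.

494.85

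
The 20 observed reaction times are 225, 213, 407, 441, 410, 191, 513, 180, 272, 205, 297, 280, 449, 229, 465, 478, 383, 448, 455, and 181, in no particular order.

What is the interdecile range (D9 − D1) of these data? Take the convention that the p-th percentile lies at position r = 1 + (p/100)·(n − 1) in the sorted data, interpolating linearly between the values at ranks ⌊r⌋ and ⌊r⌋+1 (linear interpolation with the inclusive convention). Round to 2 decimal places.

276.30

Sorted: 180, 181, 191, 205, 213, 225, 229, 272, 280, 297, 383, 407, 410, 441, 448, 449, 455, 465, 478, 513.
n = 20.
P10: r = 2.9; ranks 2–3 are 181, 191; interpolating gives 190.
P90: r = 18.1; ranks 18–19 are 465, 478; interpolating gives 466.3.
Difference: 466.3 − 190 = 276.3.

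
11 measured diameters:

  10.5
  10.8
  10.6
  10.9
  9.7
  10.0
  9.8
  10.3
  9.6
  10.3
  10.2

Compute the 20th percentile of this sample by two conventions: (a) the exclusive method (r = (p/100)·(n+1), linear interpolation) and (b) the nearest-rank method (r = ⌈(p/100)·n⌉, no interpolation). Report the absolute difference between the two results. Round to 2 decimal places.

Sorted: 9.6, 9.7, 9.8, 10.0, 10.2, 10.3, 10.3, 10.5, 10.6, 10.8, 10.9.
n = 11.
(a) r = 2.4; between ranks 2 (9.7) and 3 (9.8): 9.74.
(b) the nearest-rank method: rank 3 → 9.8.
|9.74 − 9.8| = 0.06.

0.06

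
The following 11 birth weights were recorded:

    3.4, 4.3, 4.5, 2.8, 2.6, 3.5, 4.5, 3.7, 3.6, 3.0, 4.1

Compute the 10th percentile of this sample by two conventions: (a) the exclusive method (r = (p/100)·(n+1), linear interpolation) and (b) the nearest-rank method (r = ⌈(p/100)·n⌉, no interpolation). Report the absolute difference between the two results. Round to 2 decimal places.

Sorted: 2.6, 2.8, 3.0, 3.4, 3.5, 3.6, 3.7, 4.1, 4.3, 4.5, 4.5.
n = 11.
(a) r = 1.2; between ranks 1 (2.6) and 2 (2.8): 2.64.
(b) the nearest-rank method: rank 2 → 2.8.
|2.64 − 2.8| = 0.16.

0.16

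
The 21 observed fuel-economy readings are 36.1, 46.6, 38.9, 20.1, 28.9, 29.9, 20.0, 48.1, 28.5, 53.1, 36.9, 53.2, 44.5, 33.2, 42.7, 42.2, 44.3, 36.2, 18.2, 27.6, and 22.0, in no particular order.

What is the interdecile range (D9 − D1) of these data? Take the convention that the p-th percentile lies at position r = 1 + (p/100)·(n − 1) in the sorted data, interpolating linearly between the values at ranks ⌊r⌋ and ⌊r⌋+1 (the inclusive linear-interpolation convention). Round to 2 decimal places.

Sorted: 18.2, 20.0, 20.1, 22.0, 27.6, 28.5, 28.9, 29.9, 33.2, 36.1, 36.2, 36.9, 38.9, 42.2, 42.7, 44.3, 44.5, 46.6, 48.1, 53.1, 53.2.
n = 21.
P10: r = 3 (integer) → 20.1.
P90: r = 19 (integer) → 48.1.
Difference: 48.1 − 20.1 = 28.

28.00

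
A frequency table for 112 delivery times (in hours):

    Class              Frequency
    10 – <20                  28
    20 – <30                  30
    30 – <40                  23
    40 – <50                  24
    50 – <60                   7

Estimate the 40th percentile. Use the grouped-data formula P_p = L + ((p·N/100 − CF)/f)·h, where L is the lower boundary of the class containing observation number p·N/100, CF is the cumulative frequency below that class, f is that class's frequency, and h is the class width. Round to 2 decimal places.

N = 112; target position k = 40/100 · 112 = 44.8.
Cumulative frequencies: 28, 58, 81, 105, 112.
Observation 44.8 falls in the class 20 – <30.
L = 20, CF = 28, f = 30, h = 10.
P40 = 20 + ((44.8 − 28)/30)·10 = 20 + 5.6 = 25.6.

25.60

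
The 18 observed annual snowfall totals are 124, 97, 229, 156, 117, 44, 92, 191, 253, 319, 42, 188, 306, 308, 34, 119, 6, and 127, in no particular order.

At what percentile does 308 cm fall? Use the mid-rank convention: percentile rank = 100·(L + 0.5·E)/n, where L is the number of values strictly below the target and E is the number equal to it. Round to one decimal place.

Sorted: 6, 34, 42, 44, 92, 97, 117, 119, 124, 127, 156, 188, 191, 229, 253, 306, 308, 319.
Count below 308: L = 16; count equal: E = 1; n = 18.
Percentile rank = 100·(16 + 0.5·1)/18 = 100·16.5/18 = 91.67.

91.7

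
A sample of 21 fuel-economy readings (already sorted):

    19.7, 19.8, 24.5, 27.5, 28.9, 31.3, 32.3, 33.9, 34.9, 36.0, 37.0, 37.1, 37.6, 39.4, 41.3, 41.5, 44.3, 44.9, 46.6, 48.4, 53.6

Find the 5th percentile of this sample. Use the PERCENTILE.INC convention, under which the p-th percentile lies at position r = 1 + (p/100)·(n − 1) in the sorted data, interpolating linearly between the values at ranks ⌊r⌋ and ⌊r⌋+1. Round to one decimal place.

19.8

n = 21.
r = 1 + (5/100)·(21 − 1) = 1 + 1 = 2.
r is an integer, so P5 is the value at rank 2: 19.8.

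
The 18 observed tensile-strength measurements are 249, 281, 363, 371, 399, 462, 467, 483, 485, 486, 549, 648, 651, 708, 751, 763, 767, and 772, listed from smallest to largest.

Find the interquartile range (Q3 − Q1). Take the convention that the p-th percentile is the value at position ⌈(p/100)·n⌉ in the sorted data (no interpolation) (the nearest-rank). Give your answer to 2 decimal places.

309.00

n = 18.
P25: rank ⌈25/100·18⌉ = 5 → 399.
P75: rank ⌈75/100·18⌉ = 14 → 708.
Difference: 708 − 399 = 309.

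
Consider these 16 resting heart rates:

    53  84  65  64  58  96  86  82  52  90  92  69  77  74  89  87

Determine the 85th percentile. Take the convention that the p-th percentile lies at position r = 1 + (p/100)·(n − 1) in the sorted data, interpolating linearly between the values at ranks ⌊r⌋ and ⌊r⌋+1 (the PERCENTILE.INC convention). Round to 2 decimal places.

89.75

Sorted: 52, 53, 58, 64, 65, 69, 74, 77, 82, 84, 86, 87, 89, 90, 92, 96.
n = 16.
r = 1 + (85/100)·(16 − 1) = 1 + 12.75 = 13.75.
Rank 13 is 89 and rank 14 is 90.
Interpolate: 89 + 0.75·(90 − 89) = 89 + 0.75·1 = 89.75.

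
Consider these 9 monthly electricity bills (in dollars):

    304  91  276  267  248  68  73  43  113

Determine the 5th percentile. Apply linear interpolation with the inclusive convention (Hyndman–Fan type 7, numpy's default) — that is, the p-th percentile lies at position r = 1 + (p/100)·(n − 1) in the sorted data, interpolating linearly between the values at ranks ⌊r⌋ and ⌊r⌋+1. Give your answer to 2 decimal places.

53.00

Sorted: 43, 68, 73, 91, 113, 248, 267, 276, 304.
n = 9.
r = 1 + (5/100)·(9 − 1) = 1 + 0.4 = 1.4.
Rank 1 is 43 and rank 2 is 68.
Interpolate: 43 + 0.4·(68 − 43) = 43 + 0.4·25 = 53.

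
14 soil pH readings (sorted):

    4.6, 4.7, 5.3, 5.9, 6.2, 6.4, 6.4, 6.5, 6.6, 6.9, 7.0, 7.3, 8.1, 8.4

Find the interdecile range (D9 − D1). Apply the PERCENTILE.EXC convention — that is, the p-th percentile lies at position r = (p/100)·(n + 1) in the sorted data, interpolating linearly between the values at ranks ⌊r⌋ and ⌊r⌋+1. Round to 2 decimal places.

n = 14.
P10: r = 1.5; ranks 1–2 are 4.6, 4.7; interpolating gives 4.65.
P90: r = 13.5; ranks 13–14 are 8.1, 8.4; interpolating gives 8.25.
Difference: 8.25 − 4.65 = 3.6.

3.60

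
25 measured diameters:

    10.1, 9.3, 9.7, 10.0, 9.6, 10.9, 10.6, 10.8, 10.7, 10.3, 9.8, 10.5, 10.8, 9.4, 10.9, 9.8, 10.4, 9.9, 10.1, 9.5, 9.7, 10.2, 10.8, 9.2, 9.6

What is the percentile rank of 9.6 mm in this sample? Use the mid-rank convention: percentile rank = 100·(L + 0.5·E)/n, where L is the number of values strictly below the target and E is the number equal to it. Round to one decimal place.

Sorted: 9.2, 9.3, 9.4, 9.5, 9.6, 9.6, 9.7, 9.7, 9.8, 9.8, 9.9, 10.0, 10.1, 10.1, 10.2, 10.3, 10.4, 10.5, 10.6, 10.7, 10.8, 10.8, 10.8, 10.9, 10.9.
Count below 9.6: L = 4; count equal: E = 2; n = 25.
Percentile rank = 100·(4 + 0.5·2)/25 = 100·5/25 = 20.

20.0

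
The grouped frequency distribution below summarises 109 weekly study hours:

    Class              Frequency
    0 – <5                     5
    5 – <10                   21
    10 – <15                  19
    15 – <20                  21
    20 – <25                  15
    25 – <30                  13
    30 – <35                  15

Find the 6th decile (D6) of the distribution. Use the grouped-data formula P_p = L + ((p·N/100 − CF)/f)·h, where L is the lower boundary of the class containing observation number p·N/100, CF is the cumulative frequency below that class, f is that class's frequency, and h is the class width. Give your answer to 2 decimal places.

19.86

N = 109; target position k = 60/100 · 109 = 65.4.
Cumulative frequencies: 5, 26, 45, 66, 81, 94, 109.
Observation 65.4 falls in the class 15 – <20.
L = 15, CF = 45, f = 21, h = 5.
P60 = 15 + ((65.4 − 45)/21)·5 = 15 + 4.85714 = 19.8571.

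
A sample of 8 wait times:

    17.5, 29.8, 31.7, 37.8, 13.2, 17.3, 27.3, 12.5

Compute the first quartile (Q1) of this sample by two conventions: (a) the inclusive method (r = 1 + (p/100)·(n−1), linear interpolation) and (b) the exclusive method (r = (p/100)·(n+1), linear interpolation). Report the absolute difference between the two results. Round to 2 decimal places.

2.05

Sorted: 12.5, 13.2, 17.3, 17.5, 27.3, 29.8, 31.7, 37.8.
n = 8.
(a) r = 2.75; between ranks 2 (13.2) and 3 (17.3): 16.275.
(b) r = 2.25; between ranks 2 (13.2) and 3 (17.3): 14.225.
|16.275 − 14.225| = 2.05.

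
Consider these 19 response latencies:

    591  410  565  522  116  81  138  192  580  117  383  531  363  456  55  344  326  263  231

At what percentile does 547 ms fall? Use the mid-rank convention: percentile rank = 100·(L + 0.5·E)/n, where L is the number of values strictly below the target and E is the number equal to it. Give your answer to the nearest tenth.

84.2

Sorted: 55, 81, 116, 117, 138, 192, 231, 263, 326, 344, 363, 383, 410, 456, 522, 531, 565, 580, 591.
Count below 547: L = 16; count equal: E = 0; n = 19.
Percentile rank = 100·(16 + 0.5·0)/19 = 100·16/19 = 84.21.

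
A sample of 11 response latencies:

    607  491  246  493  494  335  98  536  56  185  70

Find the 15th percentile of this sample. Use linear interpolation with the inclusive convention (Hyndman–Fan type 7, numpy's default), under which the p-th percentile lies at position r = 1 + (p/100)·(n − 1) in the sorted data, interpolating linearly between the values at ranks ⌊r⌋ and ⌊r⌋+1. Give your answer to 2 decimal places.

84.00

Sorted: 56, 70, 98, 185, 246, 335, 491, 493, 494, 536, 607.
n = 11.
r = 1 + (15/100)·(11 − 1) = 1 + 1.5 = 2.5.
Rank 2 is 70 and rank 3 is 98.
Interpolate: 70 + 0.5·(98 − 70) = 70 + 0.5·28 = 84.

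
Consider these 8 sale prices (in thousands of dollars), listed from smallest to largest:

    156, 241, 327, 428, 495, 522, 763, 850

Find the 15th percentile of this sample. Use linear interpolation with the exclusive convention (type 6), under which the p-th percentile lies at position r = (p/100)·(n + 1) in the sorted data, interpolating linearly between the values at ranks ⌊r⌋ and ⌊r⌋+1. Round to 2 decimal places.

n = 8.
r = (15/100)·(8 + 1) = 1.35.
Rank 1 is 156 and rank 2 is 241.
Interpolate: 156 + 0.35·(241 − 156) = 156 + 0.35·85 = 185.75.

185.75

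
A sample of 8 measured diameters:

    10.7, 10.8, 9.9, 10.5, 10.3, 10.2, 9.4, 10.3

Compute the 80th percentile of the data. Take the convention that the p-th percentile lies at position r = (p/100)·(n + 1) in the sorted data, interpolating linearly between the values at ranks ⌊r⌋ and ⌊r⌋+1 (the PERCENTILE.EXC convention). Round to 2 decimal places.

Sorted: 9.4, 9.9, 10.2, 10.3, 10.3, 10.5, 10.7, 10.8.
n = 8.
r = (80/100)·(8 + 1) = 7.2.
Rank 7 is 10.7 and rank 8 is 10.8.
Interpolate: 10.7 + 0.2·(10.8 − 10.7) = 10.7 + 0.2·0.1 = 10.72.

10.72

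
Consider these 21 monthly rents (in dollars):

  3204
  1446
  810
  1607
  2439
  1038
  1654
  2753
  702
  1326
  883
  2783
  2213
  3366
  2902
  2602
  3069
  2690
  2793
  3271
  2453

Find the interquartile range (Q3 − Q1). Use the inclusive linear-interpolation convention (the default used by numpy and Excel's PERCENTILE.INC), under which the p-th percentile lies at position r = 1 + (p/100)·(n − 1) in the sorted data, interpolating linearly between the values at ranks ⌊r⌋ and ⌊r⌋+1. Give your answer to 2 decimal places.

1347.00

Sorted: 702, 810, 883, 1038, 1326, 1446, 1607, 1654, 2213, 2439, 2453, 2602, 2690, 2753, 2783, 2793, 2902, 3069, 3204, 3271, 3366.
n = 21.
P25: r = 6 (integer) → 1446.
P75: r = 16 (integer) → 2793.
Difference: 2793 − 1446 = 1347.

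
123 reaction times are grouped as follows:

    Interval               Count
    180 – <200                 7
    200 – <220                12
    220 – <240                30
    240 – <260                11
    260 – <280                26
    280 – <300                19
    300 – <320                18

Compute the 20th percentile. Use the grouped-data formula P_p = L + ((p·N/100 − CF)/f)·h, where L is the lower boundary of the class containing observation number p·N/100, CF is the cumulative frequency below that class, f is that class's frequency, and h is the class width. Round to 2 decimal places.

223.73

N = 123; target position k = 20/100 · 123 = 24.6.
Cumulative frequencies: 7, 19, 49, 60, 86, 105, 123.
Observation 24.6 falls in the class 220 – <240.
L = 220, CF = 19, f = 30, h = 20.
P20 = 220 + ((24.6 − 19)/30)·20 = 220 + 3.73333 = 223.733.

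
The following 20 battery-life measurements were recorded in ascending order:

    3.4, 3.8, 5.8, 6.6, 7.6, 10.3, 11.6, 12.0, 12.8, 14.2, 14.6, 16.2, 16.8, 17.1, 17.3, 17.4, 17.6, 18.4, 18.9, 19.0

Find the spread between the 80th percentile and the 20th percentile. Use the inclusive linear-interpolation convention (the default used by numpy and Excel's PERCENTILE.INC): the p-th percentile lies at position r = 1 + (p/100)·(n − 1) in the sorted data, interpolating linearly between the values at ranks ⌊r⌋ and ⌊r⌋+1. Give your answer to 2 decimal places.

n = 20.
P20: r = 4.8; ranks 4–5 are 6.6, 7.6; interpolating gives 7.4.
P80: r = 16.2; ranks 16–17 are 17.4, 17.6; interpolating gives 17.44.
Difference: 17.44 − 7.4 = 10.04.

10.04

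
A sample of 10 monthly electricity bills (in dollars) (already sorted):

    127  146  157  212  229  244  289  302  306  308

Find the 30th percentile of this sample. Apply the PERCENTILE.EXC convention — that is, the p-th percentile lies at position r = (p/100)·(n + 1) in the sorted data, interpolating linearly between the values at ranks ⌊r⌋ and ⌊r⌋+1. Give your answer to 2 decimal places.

n = 10.
r = (30/100)·(10 + 1) = 3.3.
Rank 3 is 157 and rank 4 is 212.
Interpolate: 157 + 0.3·(212 − 157) = 157 + 0.3·55 = 173.5.

173.50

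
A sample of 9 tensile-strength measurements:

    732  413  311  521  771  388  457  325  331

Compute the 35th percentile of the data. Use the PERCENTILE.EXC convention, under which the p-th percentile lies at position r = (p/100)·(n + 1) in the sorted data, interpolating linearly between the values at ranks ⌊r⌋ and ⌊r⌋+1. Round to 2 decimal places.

359.50

Sorted: 311, 325, 331, 388, 413, 457, 521, 732, 771.
n = 9.
r = (35/100)·(9 + 1) = 3.5.
Rank 3 is 331 and rank 4 is 388.
Interpolate: 331 + 0.5·(388 − 331) = 331 + 0.5·57 = 359.5.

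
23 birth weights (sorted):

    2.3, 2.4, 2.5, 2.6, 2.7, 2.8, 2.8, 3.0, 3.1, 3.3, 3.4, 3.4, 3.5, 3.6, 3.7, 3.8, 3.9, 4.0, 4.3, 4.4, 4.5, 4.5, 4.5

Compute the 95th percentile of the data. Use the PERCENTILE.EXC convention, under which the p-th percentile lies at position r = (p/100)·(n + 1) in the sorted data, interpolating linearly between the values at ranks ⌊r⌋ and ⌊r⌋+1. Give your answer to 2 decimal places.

n = 23.
r = (95/100)·(23 + 1) = 22.8.
Rank 22 is 4.5 and rank 23 is 4.5.
Interpolate: 4.5 + 0.8·(4.5 − 4.5) = 4.5 + 0.8·0 = 4.5.

4.50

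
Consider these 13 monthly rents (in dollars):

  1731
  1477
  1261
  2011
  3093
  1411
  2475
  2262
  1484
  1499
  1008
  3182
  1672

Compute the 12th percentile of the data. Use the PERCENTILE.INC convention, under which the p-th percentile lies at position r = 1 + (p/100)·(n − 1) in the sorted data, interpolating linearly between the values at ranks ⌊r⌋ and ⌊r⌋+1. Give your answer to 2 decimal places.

1327.00

Sorted: 1008, 1261, 1411, 1477, 1484, 1499, 1672, 1731, 2011, 2262, 2475, 3093, 3182.
n = 13.
r = 1 + (12/100)·(13 − 1) = 1 + 1.44 = 2.44.
Rank 2 is 1261 and rank 3 is 1411.
Interpolate: 1261 + 0.44·(1411 − 1261) = 1261 + 0.44·150 = 1327.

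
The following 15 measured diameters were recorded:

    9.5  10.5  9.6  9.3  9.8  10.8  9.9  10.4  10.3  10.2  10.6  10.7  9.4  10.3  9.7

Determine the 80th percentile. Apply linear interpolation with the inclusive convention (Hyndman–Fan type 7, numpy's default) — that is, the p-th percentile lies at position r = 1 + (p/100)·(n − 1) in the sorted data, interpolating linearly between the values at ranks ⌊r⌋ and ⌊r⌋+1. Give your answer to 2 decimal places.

10.52

Sorted: 9.3, 9.4, 9.5, 9.6, 9.7, 9.8, 9.9, 10.2, 10.3, 10.3, 10.4, 10.5, 10.6, 10.7, 10.8.
n = 15.
r = 1 + (80/100)·(15 − 1) = 1 + 11.2 = 12.2.
Rank 12 is 10.5 and rank 13 is 10.6.
Interpolate: 10.5 + 0.2·(10.6 − 10.5) = 10.5 + 0.2·0.1 = 10.52.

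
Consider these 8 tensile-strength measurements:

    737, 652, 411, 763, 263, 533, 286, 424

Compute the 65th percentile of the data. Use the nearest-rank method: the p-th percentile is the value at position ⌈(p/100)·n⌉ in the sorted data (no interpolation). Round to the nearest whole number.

Sorted: 263, 286, 411, 424, 533, 652, 737, 763.
n = 8.
Position = ⌈65/100 · 8⌉ = ⌈5.2⌉ = 6.
The value at rank 6 is 652.

652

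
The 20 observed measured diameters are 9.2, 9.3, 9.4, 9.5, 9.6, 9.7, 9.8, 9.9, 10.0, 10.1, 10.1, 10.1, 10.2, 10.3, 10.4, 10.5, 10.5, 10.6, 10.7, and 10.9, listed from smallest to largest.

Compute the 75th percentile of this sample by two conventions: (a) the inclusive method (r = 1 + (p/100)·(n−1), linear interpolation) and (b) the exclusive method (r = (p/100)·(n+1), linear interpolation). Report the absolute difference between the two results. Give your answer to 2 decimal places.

0.05

n = 20.
(a) r = 15.25; between ranks 15 (10.4) and 16 (10.5): 10.425.
(b) r = 15.75; between ranks 15 (10.4) and 16 (10.5): 10.475.
|10.425 − 10.475| = 0.05.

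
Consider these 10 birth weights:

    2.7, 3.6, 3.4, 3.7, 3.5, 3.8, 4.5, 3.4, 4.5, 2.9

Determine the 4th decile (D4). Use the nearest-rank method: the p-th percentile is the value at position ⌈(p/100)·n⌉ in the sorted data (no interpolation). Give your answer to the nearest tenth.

3.4

Sorted: 2.7, 2.9, 3.4, 3.4, 3.5, 3.6, 3.7, 3.8, 4.5, 4.5.
n = 10.
Position = ⌈40/100 · 10⌉ = ⌈4⌉ = 4.
The value at rank 4 is 3.4.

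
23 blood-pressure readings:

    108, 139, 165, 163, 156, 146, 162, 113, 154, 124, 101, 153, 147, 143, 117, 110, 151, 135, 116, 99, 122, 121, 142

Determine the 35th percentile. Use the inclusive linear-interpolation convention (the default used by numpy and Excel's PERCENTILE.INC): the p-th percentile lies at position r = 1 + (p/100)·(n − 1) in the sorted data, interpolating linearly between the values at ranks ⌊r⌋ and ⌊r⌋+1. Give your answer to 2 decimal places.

121.70

Sorted: 99, 101, 108, 110, 113, 116, 117, 121, 122, 124, 135, 139, 142, 143, 146, 147, 151, 153, 154, 156, 162, 163, 165.
n = 23.
r = 1 + (35/100)·(23 − 1) = 1 + 7.7 = 8.7.
Rank 8 is 121 and rank 9 is 122.
Interpolate: 121 + 0.7·(122 − 121) = 121 + 0.7·1 = 121.7.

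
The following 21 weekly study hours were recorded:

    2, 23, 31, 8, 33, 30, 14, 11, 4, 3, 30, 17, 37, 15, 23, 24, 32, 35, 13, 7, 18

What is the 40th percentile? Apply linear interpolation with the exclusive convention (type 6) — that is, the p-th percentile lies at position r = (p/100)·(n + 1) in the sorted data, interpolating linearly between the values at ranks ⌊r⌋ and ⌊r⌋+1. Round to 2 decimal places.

14.80

Sorted: 2, 3, 4, 7, 8, 11, 13, 14, 15, 17, 18, 23, 23, 24, 30, 30, 31, 32, 33, 35, 37.
n = 21.
r = (40/100)·(21 + 1) = 8.8.
Rank 8 is 14 and rank 9 is 15.
Interpolate: 14 + 0.8·(15 − 14) = 14 + 0.8·1 = 14.8.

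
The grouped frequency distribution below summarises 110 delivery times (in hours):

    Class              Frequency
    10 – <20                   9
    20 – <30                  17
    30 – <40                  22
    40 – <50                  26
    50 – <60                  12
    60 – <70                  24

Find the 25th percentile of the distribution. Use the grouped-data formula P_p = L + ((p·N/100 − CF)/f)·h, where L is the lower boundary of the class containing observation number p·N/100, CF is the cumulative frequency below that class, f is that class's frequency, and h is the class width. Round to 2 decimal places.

30.68

N = 110; target position k = 25/100 · 110 = 27.5.
Cumulative frequencies: 9, 26, 48, 74, 86, 110.
Observation 27.5 falls in the class 30 – <40.
L = 30, CF = 26, f = 22, h = 10.
P25 = 30 + ((27.5 − 26)/22)·10 = 30 + 0.681818 = 30.6818.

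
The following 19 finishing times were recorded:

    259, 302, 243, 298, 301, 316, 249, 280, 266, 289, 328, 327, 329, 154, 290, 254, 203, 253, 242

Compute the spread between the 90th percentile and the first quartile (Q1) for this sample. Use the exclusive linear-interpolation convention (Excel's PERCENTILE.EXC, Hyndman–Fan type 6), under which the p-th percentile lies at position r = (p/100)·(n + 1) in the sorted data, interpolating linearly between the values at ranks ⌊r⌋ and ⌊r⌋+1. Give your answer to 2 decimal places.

79.00

Sorted: 154, 203, 242, 243, 249, 253, 254, 259, 266, 280, 289, 290, 298, 301, 302, 316, 327, 328, 329.
n = 19.
P25: r = 5 (integer) → 249.
P90: r = 18 (integer) → 328.
Difference: 328 − 249 = 79.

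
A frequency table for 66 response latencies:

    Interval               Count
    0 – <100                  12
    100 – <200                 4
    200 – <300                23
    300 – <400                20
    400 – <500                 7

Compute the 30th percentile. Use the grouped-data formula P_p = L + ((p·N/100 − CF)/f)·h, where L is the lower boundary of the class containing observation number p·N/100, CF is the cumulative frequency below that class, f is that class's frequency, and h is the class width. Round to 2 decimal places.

N = 66; target position k = 30/100 · 66 = 19.8.
Cumulative frequencies: 12, 16, 39, 59, 66.
Observation 19.8 falls in the class 200 – <300.
L = 200, CF = 16, f = 23, h = 100.
P30 = 200 + ((19.8 − 16)/23)·100 = 200 + 16.5217 = 216.522.

216.52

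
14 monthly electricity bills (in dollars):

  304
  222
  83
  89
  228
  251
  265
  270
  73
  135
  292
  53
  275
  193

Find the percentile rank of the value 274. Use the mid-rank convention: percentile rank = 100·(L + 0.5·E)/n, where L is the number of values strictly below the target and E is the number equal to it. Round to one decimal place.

78.6

Sorted: 53, 73, 83, 89, 135, 193, 222, 228, 251, 265, 270, 275, 292, 304.
Count below 274: L = 11; count equal: E = 0; n = 14.
Percentile rank = 100·(11 + 0.5·0)/14 = 100·11/14 = 78.57.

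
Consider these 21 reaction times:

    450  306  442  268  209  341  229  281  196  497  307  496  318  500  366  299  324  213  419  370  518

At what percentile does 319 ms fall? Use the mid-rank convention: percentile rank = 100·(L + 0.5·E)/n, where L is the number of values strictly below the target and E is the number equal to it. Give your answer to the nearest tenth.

Sorted: 196, 209, 213, 229, 268, 281, 299, 306, 307, 318, 324, 341, 366, 370, 419, 442, 450, 496, 497, 500, 518.
Count below 319: L = 10; count equal: E = 0; n = 21.
Percentile rank = 100·(10 + 0.5·0)/21 = 100·10/21 = 47.62.

47.6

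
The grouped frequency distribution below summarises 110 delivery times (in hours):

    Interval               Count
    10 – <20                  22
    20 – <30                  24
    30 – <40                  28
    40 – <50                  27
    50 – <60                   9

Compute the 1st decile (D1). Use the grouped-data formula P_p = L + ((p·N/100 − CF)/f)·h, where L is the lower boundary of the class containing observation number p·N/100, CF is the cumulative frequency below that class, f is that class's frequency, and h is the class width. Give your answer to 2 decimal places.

N = 110; target position k = 10/100 · 110 = 11.
Cumulative frequencies: 22, 46, 74, 101, 110.
Observation 11 falls in the class 10 – <20.
L = 10, CF = 0, f = 22, h = 10.
P10 = 10 + ((11 − 0)/22)·10 = 10 + 5 = 15.

15.00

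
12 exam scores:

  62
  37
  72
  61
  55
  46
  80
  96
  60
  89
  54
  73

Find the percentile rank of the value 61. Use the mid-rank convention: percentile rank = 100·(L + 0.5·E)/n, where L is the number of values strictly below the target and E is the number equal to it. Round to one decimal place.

45.8

Sorted: 37, 46, 54, 55, 60, 61, 62, 72, 73, 80, 89, 96.
Count below 61: L = 5; count equal: E = 1; n = 12.
Percentile rank = 100·(5 + 0.5·1)/12 = 100·5.5/12 = 45.83.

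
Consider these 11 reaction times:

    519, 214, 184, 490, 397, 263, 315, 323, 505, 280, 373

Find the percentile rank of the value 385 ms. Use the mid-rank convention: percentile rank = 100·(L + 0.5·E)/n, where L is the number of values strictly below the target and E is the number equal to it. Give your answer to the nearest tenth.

Sorted: 184, 214, 263, 280, 315, 323, 373, 397, 490, 505, 519.
Count below 385: L = 7; count equal: E = 0; n = 11.
Percentile rank = 100·(7 + 0.5·0)/11 = 100·7/11 = 63.64.

63.6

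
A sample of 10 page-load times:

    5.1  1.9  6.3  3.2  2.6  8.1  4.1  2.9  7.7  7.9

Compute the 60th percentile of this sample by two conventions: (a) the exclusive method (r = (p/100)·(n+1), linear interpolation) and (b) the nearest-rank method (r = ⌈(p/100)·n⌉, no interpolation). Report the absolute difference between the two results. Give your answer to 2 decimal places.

0.72

Sorted: 1.9, 2.6, 2.9, 3.2, 4.1, 5.1, 6.3, 7.7, 7.9, 8.1.
n = 10.
(a) r = 6.6; between ranks 6 (5.1) and 7 (6.3): 5.82.
(b) the nearest-rank method: rank 6 → 5.1.
|5.82 − 5.1| = 0.72.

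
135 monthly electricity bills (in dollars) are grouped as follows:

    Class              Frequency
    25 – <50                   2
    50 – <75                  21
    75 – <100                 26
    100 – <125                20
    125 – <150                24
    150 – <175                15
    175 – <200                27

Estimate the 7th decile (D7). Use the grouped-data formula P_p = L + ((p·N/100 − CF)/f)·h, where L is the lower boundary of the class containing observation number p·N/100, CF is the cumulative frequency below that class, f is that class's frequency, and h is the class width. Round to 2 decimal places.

N = 135; target position k = 70/100 · 135 = 94.5.
Cumulative frequencies: 2, 23, 49, 69, 93, 108, 135.
Observation 94.5 falls in the class 150 – <175.
L = 150, CF = 93, f = 15, h = 25.
P70 = 150 + ((94.5 − 93)/15)·25 = 150 + 2.5 = 152.5.

152.50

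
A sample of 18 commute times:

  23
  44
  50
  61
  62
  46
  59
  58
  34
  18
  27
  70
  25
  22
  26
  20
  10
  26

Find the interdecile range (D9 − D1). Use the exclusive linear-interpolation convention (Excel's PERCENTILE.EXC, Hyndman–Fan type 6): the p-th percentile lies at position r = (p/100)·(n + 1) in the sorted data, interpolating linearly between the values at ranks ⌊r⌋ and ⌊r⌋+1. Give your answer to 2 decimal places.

45.60

Sorted: 10, 18, 20, 22, 23, 25, 26, 26, 27, 34, 44, 46, 50, 58, 59, 61, 62, 70.
n = 18.
P10: r = 1.9; ranks 1–2 are 10, 18; interpolating gives 17.2.
P90: r = 17.1; ranks 17–18 are 62, 70; interpolating gives 62.8.
Difference: 62.8 − 17.2 = 45.6.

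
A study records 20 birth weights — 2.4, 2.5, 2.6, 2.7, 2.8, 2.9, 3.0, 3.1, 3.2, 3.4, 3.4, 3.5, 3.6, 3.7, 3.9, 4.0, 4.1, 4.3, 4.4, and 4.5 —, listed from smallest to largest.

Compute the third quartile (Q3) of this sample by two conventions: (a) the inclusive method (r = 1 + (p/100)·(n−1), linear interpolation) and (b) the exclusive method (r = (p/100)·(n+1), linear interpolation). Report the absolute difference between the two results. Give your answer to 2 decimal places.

0.05

n = 20.
(a) r = 15.25; between ranks 15 (3.9) and 16 (4.0): 3.925.
(b) r = 15.75; between ranks 15 (3.9) and 16 (4.0): 3.975.
|3.925 − 3.975| = 0.05.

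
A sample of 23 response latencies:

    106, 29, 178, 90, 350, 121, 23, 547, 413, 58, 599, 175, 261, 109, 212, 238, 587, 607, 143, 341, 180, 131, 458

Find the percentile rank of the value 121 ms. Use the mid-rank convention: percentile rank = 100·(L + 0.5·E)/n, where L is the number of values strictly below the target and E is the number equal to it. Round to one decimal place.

28.3

Sorted: 23, 29, 58, 90, 106, 109, 121, 131, 143, 175, 178, 180, 212, 238, 261, 341, 350, 413, 458, 547, 587, 599, 607.
Count below 121: L = 6; count equal: E = 1; n = 23.
Percentile rank = 100·(6 + 0.5·1)/23 = 100·6.5/23 = 28.26.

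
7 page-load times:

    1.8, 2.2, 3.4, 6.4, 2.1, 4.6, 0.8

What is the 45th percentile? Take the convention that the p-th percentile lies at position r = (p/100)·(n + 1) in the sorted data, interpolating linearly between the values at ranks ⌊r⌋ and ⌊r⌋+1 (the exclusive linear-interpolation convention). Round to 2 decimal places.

Sorted: 0.8, 1.8, 2.1, 2.2, 3.4, 4.6, 6.4.
n = 7.
r = (45/100)·(7 + 1) = 3.6.
Rank 3 is 2.1 and rank 4 is 2.2.
Interpolate: 2.1 + 0.6·(2.2 − 2.1) = 2.1 + 0.6·0.1 = 2.16.

2.16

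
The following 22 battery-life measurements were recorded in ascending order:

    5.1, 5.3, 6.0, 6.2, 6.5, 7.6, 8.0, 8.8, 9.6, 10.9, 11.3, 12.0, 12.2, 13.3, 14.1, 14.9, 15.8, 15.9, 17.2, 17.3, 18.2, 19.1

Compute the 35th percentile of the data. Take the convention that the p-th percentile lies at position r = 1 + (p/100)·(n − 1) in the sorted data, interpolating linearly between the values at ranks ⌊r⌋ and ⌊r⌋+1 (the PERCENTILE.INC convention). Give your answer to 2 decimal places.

9.08

n = 22.
r = 1 + (35/100)·(22 − 1) = 1 + 7.35 = 8.35.
Rank 8 is 8.8 and rank 9 is 9.6.
Interpolate: 8.8 + 0.35·(9.6 − 8.8) = 8.8 + 0.35·0.8 = 9.08.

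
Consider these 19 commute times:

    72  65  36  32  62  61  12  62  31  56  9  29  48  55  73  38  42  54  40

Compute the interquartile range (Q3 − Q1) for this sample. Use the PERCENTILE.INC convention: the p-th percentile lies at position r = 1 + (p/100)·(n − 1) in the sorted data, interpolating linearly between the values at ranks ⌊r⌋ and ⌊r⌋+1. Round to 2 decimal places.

Sorted: 9, 12, 29, 31, 32, 36, 38, 40, 42, 48, 54, 55, 56, 61, 62, 62, 65, 72, 73.
n = 19.
P25: r = 5.5; ranks 5–6 are 32, 36; interpolating gives 34.
P75: r = 14.5; ranks 14–15 are 61, 62; interpolating gives 61.5.
Difference: 61.5 − 34 = 27.5.

27.50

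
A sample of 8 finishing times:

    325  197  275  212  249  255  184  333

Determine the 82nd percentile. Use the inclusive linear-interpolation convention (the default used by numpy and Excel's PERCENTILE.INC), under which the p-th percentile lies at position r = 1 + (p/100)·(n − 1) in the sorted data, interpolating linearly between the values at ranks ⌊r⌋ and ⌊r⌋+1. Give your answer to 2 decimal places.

Sorted: 184, 197, 212, 249, 255, 275, 325, 333.
n = 8.
r = 1 + (82/100)·(8 − 1) = 1 + 5.74 = 6.74.
Rank 6 is 275 and rank 7 is 325.
Interpolate: 275 + 0.74·(325 − 275) = 275 + 0.74·50 = 312.

312.00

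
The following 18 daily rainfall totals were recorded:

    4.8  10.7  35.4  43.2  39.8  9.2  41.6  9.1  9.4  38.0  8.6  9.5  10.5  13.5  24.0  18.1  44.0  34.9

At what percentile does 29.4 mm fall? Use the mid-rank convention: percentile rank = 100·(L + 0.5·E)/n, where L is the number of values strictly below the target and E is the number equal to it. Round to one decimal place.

61.1

Sorted: 4.8, 8.6, 9.1, 9.2, 9.4, 9.5, 10.5, 10.7, 13.5, 18.1, 24.0, 34.9, 35.4, 38.0, 39.8, 41.6, 43.2, 44.0.
Count below 29.4: L = 11; count equal: E = 0; n = 18.
Percentile rank = 100·(11 + 0.5·0)/18 = 100·11/18 = 61.11.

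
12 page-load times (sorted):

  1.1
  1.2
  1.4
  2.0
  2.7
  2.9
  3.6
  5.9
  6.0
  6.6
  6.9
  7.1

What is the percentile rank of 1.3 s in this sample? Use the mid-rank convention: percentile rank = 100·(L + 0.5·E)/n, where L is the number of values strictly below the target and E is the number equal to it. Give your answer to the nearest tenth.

16.7

Count below 1.3: L = 2; count equal: E = 0; n = 12.
Percentile rank = 100·(2 + 0.5·0)/12 = 100·2/12 = 16.67.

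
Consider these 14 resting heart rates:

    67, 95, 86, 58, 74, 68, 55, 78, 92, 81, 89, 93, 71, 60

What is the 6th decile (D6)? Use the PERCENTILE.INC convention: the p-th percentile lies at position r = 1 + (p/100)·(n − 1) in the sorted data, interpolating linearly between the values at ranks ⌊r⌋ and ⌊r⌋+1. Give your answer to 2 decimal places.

80.40

Sorted: 55, 58, 60, 67, 68, 71, 74, 78, 81, 86, 89, 92, 93, 95.
n = 14.
r = 1 + (60/100)·(14 − 1) = 1 + 7.8 = 8.8.
Rank 8 is 78 and rank 9 is 81.
Interpolate: 78 + 0.8·(81 − 78) = 78 + 0.8·3 = 80.4.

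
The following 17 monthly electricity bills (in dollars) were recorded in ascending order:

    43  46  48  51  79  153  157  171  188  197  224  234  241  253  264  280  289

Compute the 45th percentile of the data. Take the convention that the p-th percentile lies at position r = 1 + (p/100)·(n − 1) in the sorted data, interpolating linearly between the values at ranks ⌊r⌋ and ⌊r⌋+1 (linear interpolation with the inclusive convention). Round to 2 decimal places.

174.40

n = 17.
r = 1 + (45/100)·(17 − 1) = 1 + 7.2 = 8.2.
Rank 8 is 171 and rank 9 is 188.
Interpolate: 171 + 0.2·(188 − 171) = 171 + 0.2·17 = 174.4.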